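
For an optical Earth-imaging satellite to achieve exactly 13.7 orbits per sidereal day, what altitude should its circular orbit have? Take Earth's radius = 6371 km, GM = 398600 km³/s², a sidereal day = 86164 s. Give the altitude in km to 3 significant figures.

Required period T = 86164 / 13.7 = 6289.3 s.
From T = 2π√(a³/μ): a = (μ T²/4π²)^(1/3) = (398600 × 6289.3² / 4π²)^(1/3) = 7364 km.
Altitude h = a − R = 7364 − 6371 = 993 km.

993 km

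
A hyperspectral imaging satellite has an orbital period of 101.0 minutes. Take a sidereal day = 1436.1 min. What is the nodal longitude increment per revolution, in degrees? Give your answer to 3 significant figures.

T = 101.0 min = 6060.0 s.
During one orbit Earth rotates (6060.0 / 86166) × 360° = 25.32°.

25.3°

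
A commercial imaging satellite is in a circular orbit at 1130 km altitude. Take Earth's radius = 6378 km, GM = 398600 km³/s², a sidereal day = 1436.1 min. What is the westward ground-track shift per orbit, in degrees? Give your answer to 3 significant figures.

Semi-major axis a = 6378 + 1130 = 7508 km. Period T = 2π√(a³/μ) = 2π√(7508³/398600) = 6474.4 s = 107.91 min.
During one orbit Earth rotates (6474.4 / 86166) × 360° = 27.05°.

27.0°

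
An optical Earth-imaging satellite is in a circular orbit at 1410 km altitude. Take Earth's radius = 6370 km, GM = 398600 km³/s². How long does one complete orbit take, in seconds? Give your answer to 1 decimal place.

Semi-major axis a = 6370 + 1410 = 7780 km. Period T = 2π√(a³/μ) = 2π√(7780³/398600) = 6829.4 s = 113.82 min.

6829.4 seconds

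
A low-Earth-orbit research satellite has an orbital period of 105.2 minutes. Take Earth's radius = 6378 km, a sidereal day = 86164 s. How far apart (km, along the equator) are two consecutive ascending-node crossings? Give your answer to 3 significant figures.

2940 km

T = 105.2 min = 6312.0 s.
During one orbit Earth rotates (6312.0 / 86164) × 360° = 26.37°.
At the equator that is 26.37° × (2π·6378/360) km/° = 26.37 × 111.3 = 2936 km.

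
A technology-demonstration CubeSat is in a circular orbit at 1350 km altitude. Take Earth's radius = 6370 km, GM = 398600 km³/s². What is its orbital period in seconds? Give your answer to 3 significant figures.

6750 seconds

Semi-major axis a = 6370 + 1350 = 7720 km. Period T = 2π√(a³/μ) = 2π√(7720³/398600) = 6750.5 s = 112.51 min.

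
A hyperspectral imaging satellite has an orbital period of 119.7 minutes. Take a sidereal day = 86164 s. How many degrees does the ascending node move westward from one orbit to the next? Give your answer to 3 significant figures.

T = 119.7 min = 7182.0 s.
During one orbit Earth rotates (7182.0 / 86164) × 360° = 30.01°.

30.0°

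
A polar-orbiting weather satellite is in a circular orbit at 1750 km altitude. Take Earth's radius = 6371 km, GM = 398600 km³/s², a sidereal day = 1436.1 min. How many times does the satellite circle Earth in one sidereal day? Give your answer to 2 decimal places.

Semi-major axis a = 6371 + 1750 = 8121 km. Period T = 2π√(a³/μ) = 2π√(8121³/398600) = 7283.3 s = 121.39 min.
Orbits per sidereal day = 86166 / 7283.3 = 11.831.

11.83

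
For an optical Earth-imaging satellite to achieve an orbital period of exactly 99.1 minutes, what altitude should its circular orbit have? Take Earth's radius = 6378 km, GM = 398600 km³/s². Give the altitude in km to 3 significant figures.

716 km

T = 99.1 min = 5946.0 s.
From T = 2π√(a³/μ): a = (μ T²/4π²)^(1/3) = (398600 × 5946.0² / 4π²)^(1/3) = 7094 km.
Altitude h = a − R = 7094 − 6378 = 716 km.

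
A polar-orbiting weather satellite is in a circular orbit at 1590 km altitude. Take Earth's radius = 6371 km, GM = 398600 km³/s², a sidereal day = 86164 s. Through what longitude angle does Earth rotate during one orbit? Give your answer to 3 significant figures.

Semi-major axis a = 6371 + 1590 = 7961 km. Period T = 2π√(a³/μ) = 2π√(7961³/398600) = 7069.1 s = 117.82 min.
During one orbit Earth rotates (7069.1 / 86164) × 360° = 29.54°.

29.5°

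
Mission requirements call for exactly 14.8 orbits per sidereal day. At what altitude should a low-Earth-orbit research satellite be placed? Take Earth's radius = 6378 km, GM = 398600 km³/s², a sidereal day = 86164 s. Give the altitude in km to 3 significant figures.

617 km

Required period T = 86164 / 14.8 = 5821.9 s.
From T = 2π√(a³/μ): a = (μ T²/4π²)^(1/3) = (398600 × 5821.9² / 4π²)^(1/3) = 6995 km.
Altitude h = a − R = 6995 − 6378 = 617 km.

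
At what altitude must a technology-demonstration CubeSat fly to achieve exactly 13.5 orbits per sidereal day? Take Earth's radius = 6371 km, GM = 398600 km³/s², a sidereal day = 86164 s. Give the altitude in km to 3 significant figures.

Required period T = 86164 / 13.5 = 6382.5 s.
From T = 2π√(a³/μ): a = (μ T²/4π²)^(1/3) = (398600 × 6382.5² / 4π²)^(1/3) = 7437 km.
Altitude h = a − R = 7437 − 6371 = 1066 km.

1070 km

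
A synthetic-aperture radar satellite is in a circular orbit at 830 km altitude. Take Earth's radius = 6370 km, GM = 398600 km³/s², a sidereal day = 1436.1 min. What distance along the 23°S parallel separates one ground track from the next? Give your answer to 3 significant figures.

2600 km

Semi-major axis a = 6370 + 830 = 7200 km. Period T = 2π√(a³/μ) = 2π√(7200³/398600) = 6080.1 s = 101.33 min.
Node shift per orbit = (6080.1/86166) × 360° = 25.40°.
Equatorial spacing = 25.40 × 111.2 km/° = 2824 km.
At 23° latitude, spacing = 2824 × cos(23°) = 2600 km.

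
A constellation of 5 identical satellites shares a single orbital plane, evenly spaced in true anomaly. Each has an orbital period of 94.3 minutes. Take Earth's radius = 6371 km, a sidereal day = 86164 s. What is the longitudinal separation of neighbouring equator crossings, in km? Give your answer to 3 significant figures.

526 km

T = 94.3 min = 5658.0 s.
Single-satellite node shift = (5658.0/86164) × 360° = 23.64°.
With 5 satellites evenly phased, successive equator crossings are 23.64/5 = 4.728° apart.
That is 4.728 × 111.2 = 526 km at the equator.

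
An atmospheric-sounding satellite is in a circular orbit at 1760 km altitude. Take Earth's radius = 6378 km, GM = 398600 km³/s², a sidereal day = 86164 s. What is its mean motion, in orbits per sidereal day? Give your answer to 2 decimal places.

Semi-major axis a = 6378 + 1760 = 8138 km. Period T = 2π√(a³/μ) = 2π√(8138³/398600) = 7306.1 s = 121.77 min.
Orbits per sidereal day = 86164 / 7306.1 = 11.793.

11.79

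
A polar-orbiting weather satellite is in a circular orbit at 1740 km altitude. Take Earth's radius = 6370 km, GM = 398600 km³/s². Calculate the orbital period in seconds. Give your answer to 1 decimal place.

Semi-major axis a = 6370 + 1740 = 8110 km. Period T = 2π√(a³/μ) = 2π√(8110³/398600) = 7268.5 s = 121.14 min.

7268.5 seconds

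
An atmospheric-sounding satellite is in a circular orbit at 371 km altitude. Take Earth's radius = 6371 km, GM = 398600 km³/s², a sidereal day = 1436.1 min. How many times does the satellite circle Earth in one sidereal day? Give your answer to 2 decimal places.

15.64

Semi-major axis a = 6371 + 371 = 6742 km. Period T = 2π√(a³/μ) = 2π√(6742³/398600) = 5509.3 s = 91.82 min.
Orbits per sidereal day = 86166 / 5509.3 = 15.640.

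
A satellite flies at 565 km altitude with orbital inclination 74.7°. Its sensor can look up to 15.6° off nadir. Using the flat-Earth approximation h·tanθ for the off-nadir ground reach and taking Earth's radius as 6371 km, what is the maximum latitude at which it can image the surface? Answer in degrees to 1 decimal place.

76.1°

For a prograde orbit the ground track reaches latitude ±i = ±74.7°.
Sensor half-swath on the ground ≈ 565·tan(15.6°) = 158 km = 1.42° of latitude.
Maximum observable latitude ≈ 74.7 + 1.42 = 76.1°.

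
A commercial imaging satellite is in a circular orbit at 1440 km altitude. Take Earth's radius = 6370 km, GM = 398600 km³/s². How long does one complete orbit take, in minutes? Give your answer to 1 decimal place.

Semi-major axis a = 6370 + 1440 = 7810 km. Period T = 2π√(a³/μ) = 2π√(7810³/398600) = 6868.9 s = 114.48 min.

114.5 min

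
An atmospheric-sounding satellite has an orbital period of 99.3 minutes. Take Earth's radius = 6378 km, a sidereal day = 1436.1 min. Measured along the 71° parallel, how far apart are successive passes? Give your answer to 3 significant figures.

T = 99.3 min = 5958.0 s.
Node shift per orbit = (5958.0/86166) × 360° = 24.89°.
Equatorial spacing = 24.89 × 111.3 km/° = 2771 km.
At 71° latitude, spacing = 2771 × cos(71°) = 902 km.

902 km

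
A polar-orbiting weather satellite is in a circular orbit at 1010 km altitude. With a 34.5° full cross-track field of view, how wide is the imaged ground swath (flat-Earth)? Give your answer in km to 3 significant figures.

627 km

Half-angle = 34.5°/2 = 17.25°.
Swath width ≈ 2h·tan(θ/2) = 2 × 1010 × tan(17.25°) = 627.2 km.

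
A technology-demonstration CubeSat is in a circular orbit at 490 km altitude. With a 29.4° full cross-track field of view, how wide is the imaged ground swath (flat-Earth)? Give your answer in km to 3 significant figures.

257 km

Half-angle = 29.4°/2 = 14.7°.
Swath width ≈ 2h·tan(θ/2) = 2 × 490 × tan(14.7°) = 257.1 km.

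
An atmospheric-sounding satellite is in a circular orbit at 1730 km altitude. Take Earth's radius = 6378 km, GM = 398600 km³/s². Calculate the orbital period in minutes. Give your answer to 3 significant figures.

121 min

Semi-major axis a = 6378 + 1730 = 8108 km. Period T = 2π√(a³/μ) = 2π√(8108³/398600) = 7265.8 s = 121.10 min.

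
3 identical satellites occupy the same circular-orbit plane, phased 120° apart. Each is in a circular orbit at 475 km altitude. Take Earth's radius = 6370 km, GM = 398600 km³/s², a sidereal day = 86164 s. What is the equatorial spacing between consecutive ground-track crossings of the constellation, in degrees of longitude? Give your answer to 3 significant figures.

7.85°

Semi-major axis a = 6370 + 475 = 6845 km. Period T = 2π√(a³/μ) = 2π√(6845³/398600) = 5636.0 s = 93.93 min.
Single-satellite node shift = (5636.0/86164) × 360° = 23.55°.
With 3 satellites evenly phased, successive equator crossings are 23.55/3 = 7.849° apart.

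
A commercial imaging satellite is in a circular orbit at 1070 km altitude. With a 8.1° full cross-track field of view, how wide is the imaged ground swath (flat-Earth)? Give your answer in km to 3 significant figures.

Half-angle = 8.1°/2 = 4.05°.
Swath width ≈ 2h·tan(θ/2) = 2 × 1070 × tan(4.05°) = 151.5 km.

152 km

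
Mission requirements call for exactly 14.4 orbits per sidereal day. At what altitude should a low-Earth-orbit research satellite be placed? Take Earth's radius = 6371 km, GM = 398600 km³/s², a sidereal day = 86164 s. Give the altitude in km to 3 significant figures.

753 km

Required period T = 86164 / 14.4 = 5983.6 s.
From T = 2π√(a³/μ): a = (μ T²/4π²)^(1/3) = (398600 × 5983.6² / 4π²)^(1/3) = 7124 km.
Altitude h = a − R = 7124 − 6371 = 753 km.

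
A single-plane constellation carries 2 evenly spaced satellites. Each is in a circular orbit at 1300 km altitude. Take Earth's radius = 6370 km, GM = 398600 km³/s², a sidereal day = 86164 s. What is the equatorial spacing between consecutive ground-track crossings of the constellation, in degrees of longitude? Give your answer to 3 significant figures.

14.0°

Semi-major axis a = 6370 + 1300 = 7670 km. Period T = 2π√(a³/μ) = 2π√(7670³/398600) = 6685.0 s = 111.42 min.
Single-satellite node shift = (6685.0/86164) × 360° = 27.93°.
With 2 satellites evenly phased, successive equator crossings are 27.93/2 = 13.965° apart.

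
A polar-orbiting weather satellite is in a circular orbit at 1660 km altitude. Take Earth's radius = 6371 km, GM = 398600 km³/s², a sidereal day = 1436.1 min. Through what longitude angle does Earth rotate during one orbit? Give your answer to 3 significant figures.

Semi-major axis a = 6371 + 1660 = 8031 km. Period T = 2π√(a³/μ) = 2π√(8031³/398600) = 7162.5 s = 119.38 min.
During one orbit Earth rotates (7162.5 / 86166) × 360° = 29.92°.

29.9°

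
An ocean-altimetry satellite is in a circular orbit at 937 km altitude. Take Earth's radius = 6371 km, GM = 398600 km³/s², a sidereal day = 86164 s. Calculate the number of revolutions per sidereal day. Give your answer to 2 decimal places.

Semi-major axis a = 6371 + 937 = 7308 km. Period T = 2π√(a³/μ) = 2π√(7308³/398600) = 6217.4 s = 103.62 min.
Orbits per sidereal day = 86164 / 6217.4 = 13.859.

13.86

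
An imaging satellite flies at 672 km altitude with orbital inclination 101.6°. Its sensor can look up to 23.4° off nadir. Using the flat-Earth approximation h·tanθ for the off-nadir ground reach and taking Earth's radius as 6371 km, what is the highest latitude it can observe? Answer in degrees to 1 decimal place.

81.0°

Retrograde orbit: the ground track reaches ±(180° − i) = ±(180 − 101.6) = ±78.4°.
Sensor half-swath on the ground ≈ 672·tan(23.4°) = 291 km = 2.62° of latitude.
Maximum observable latitude ≈ 78.4 + 2.62 = 81.0°.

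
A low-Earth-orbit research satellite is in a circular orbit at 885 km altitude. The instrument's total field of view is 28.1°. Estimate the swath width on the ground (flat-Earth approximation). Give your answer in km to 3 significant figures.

Half-angle = 28.1°/2 = 14.05°.
Swath width ≈ 2h·tan(θ/2) = 2 × 885 × tan(14.05°) = 443.0 km.

443 km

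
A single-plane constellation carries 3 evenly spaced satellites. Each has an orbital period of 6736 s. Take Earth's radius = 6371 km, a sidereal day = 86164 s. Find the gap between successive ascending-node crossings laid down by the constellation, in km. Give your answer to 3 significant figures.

1040 km

Single-satellite node shift = (6736.0/86164) × 360° = 28.14°.
With 3 satellites evenly phased, successive equator crossings are 28.14/3 = 9.381° apart.
That is 9.381 × 111.2 = 1043 km at the equator.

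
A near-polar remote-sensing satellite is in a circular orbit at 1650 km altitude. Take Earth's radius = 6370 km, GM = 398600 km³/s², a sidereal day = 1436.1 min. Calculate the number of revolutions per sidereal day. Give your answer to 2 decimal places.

Semi-major axis a = 6370 + 1650 = 8020 km. Period T = 2π√(a³/μ) = 2π√(8020³/398600) = 7147.8 s = 119.13 min.
Orbits per sidereal day = 86166 / 7147.8 = 12.055.

12.05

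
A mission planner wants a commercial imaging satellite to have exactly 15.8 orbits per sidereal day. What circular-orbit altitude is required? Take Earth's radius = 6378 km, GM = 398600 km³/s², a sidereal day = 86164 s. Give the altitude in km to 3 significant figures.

318 km

Required period T = 86164 / 15.8 = 5453.4 s.
From T = 2π√(a³/μ): a = (μ T²/4π²)^(1/3) = (398600 × 5453.4² / 4π²)^(1/3) = 6696 km.
Altitude h = a − R = 6696 − 6378 = 318 km.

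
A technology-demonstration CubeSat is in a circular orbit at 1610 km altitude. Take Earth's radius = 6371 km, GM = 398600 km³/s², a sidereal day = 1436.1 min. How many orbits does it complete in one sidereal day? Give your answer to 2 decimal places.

Semi-major axis a = 6371 + 1610 = 7981 km. Period T = 2π√(a³/μ) = 2π√(7981³/398600) = 7095.7 s = 118.26 min.
Orbits per sidereal day = 86166 / 7095.7 = 12.143.

12.14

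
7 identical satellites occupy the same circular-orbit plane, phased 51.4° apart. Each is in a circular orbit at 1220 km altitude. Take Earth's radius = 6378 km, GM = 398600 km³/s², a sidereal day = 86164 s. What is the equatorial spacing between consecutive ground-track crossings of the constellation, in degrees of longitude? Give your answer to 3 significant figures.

Semi-major axis a = 6378 + 1220 = 7598 km. Period T = 2π√(a³/μ) = 2π√(7598³/398600) = 6591.1 s = 109.85 min.
Single-satellite node shift = (6591.1/86164) × 360° = 27.54°.
With 7 satellites evenly phased, successive equator crossings are 27.54/7 = 3.934° apart.

3.93°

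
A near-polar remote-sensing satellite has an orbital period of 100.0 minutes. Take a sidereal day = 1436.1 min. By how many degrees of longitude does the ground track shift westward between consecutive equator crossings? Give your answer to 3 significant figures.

25.1°

T = 100.0 min = 6000.0 s.
During one orbit Earth rotates (6000.0 / 86166) × 360° = 25.07°.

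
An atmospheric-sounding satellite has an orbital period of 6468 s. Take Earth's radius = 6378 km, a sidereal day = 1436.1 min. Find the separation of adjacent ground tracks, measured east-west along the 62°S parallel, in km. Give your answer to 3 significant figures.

1410 km

Node shift per orbit = (6468.0/86166) × 360° = 27.02°.
Equatorial spacing = 27.02 × 111.3 km/° = 3008 km.
At 62° latitude, spacing = 3008 × cos(62°) = 1412 km.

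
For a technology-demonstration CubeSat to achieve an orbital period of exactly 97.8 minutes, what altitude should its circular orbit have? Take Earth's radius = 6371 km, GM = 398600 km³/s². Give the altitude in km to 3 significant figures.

661 km

T = 97.8 min = 5868.0 s.
From T = 2π√(a³/μ): a = (μ T²/4π²)^(1/3) = (398600 × 5868.0² / 4π²)^(1/3) = 7032 km.
Altitude h = a − R = 7032 − 6371 = 661 km.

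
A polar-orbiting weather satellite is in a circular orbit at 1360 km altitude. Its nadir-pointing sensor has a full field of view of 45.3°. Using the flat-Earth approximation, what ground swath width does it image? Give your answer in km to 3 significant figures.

1140 km

Half-angle = 45.3°/2 = 22.65°.
Swath width ≈ 2h·tan(θ/2) = 2 × 1360 × tan(22.65°) = 1135.0 km.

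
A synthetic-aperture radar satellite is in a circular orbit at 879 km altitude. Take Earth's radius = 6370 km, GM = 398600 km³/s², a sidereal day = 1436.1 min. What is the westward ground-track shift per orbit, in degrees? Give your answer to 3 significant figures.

Semi-major axis a = 6370 + 879 = 7249 km. Period T = 2π√(a³/μ) = 2π√(7249³/398600) = 6142.3 s = 102.37 min.
During one orbit Earth rotates (6142.3 / 86166) × 360° = 25.66°.

25.7°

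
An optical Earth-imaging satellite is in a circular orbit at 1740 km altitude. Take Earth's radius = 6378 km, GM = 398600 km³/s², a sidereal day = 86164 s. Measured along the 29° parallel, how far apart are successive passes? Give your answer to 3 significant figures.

2960 km

Semi-major axis a = 6378 + 1740 = 8118 km. Period T = 2π√(a³/μ) = 2π√(8118³/398600) = 7279.2 s = 121.32 min.
Node shift per orbit = (7279.2/86164) × 360° = 30.41°.
Equatorial spacing = 30.41 × 111.3 km/° = 3386 km.
At 29° latitude, spacing = 3386 × cos(29°) = 2961 km.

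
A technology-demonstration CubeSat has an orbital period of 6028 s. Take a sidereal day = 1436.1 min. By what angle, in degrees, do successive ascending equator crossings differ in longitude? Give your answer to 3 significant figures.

25.2°

During one orbit Earth rotates (6028.0 / 86166) × 360° = 25.18°.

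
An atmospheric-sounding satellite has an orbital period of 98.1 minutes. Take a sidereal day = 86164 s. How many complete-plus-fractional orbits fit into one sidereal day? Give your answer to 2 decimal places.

T = 98.1 min = 5886.0 s.
Orbits per sidereal day = 86164 / 5886.0 = 14.639.

14.64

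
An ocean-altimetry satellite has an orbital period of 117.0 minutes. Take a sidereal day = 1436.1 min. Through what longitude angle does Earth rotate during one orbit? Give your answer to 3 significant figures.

T = 117.0 min = 7020.0 s.
During one orbit Earth rotates (7020.0 / 86166) × 360° = 29.33°.

29.3°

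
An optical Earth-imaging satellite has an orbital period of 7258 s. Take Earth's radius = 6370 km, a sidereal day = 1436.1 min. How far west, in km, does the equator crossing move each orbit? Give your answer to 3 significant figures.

3370 km

During one orbit Earth rotates (7258.0 / 86166) × 360° = 30.32°.
At the equator that is 30.32° × (2π·6370/360) km/° = 30.32 × 111.2 = 3371 km.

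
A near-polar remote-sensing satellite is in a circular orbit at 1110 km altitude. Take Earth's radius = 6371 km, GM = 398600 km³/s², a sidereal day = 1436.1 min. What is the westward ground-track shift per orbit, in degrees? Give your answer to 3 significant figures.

Semi-major axis a = 6371 + 1110 = 7481 km. Period T = 2π√(a³/μ) = 2π√(7481³/398600) = 6439.5 s = 107.32 min.
During one orbit Earth rotates (6439.5 / 86166) × 360° = 26.90°.

26.9°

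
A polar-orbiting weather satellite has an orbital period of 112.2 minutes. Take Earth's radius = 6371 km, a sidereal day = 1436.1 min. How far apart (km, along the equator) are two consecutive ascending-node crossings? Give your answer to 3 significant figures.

T = 112.2 min = 6732.0 s.
During one orbit Earth rotates (6732.0 / 86166) × 360° = 28.13°.
At the equator that is 28.13° × (2π·6371/360) km/° = 28.13 × 111.2 = 3127 km.

3130 km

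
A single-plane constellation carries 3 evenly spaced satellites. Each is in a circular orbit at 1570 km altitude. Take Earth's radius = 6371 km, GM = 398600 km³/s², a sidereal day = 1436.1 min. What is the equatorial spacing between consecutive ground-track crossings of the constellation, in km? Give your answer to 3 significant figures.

Semi-major axis a = 6371 + 1570 = 7941 km. Period T = 2π√(a³/μ) = 2π√(7941³/398600) = 7042.5 s = 117.37 min.
Single-satellite node shift = (7042.5/86166) × 360° = 29.42°.
With 3 satellites evenly phased, successive equator crossings are 29.42/3 = 9.808° apart.
That is 9.808 × 111.2 = 1091 km at the equator.

1090 km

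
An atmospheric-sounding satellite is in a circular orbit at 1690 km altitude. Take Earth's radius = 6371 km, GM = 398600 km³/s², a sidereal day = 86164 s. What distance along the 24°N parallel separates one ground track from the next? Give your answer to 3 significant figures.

3060 km

Semi-major axis a = 6371 + 1690 = 8061 km. Period T = 2π√(a³/μ) = 2π√(8061³/398600) = 7202.7 s = 120.04 min.
Node shift per orbit = (7202.7/86164) × 360° = 30.09°.
Equatorial spacing = 30.09 × 111.2 km/° = 3346 km.
At 24° latitude, spacing = 3346 × cos(24°) = 3057 km.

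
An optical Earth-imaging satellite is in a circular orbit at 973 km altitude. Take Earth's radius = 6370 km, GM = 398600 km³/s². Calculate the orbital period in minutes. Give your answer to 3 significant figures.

Semi-major axis a = 6370 + 973 = 7343 km. Period T = 2π√(a³/μ) = 2π√(7343³/398600) = 6262.1 s = 104.37 min.

104 min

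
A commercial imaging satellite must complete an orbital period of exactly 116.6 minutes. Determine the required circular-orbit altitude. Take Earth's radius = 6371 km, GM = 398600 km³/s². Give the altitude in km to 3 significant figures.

1540 km

T = 116.6 min = 6996.0 s.
From T = 2π√(a³/μ): a = (μ T²/4π²)^(1/3) = (398600 × 6996.0² / 4π²)^(1/3) = 7906 km.
Altitude h = a − R = 7906 − 6371 = 1535 km.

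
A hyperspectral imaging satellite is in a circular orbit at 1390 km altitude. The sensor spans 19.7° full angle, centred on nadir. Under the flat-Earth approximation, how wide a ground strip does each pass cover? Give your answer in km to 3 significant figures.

483 km

Half-angle = 19.7°/2 = 9.85°.
Swath width ≈ 2h·tan(θ/2) = 2 × 1390 × tan(9.85°) = 482.7 km.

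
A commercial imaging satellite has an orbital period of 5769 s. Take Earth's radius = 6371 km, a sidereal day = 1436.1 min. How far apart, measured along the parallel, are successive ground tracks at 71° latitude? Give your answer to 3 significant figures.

Node shift per orbit = (5769.0/86166) × 360° = 24.10°.
Equatorial spacing = 24.10 × 111.2 km/° = 2680 km.
At 71° latitude, spacing = 2680 × cos(71°) = 873 km.

873 km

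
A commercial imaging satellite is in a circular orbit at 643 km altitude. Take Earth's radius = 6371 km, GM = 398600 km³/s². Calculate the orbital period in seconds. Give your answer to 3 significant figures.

Semi-major axis a = 6371 + 643 = 7014 km. Period T = 2π√(a³/μ) = 2π√(7014³/398600) = 5846.0 s = 97.43 min.

5850 seconds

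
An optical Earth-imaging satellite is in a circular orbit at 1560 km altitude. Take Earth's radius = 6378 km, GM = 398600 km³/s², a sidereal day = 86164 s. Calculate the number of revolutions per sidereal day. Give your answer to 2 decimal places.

Semi-major axis a = 6378 + 1560 = 7938 km. Period T = 2π√(a³/μ) = 2π√(7938³/398600) = 7038.5 s = 117.31 min.
Orbits per sidereal day = 86164 / 7038.5 = 12.242.

12.24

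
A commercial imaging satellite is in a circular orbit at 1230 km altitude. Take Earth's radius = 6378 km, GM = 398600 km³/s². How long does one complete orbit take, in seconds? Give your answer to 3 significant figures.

6600 seconds

Semi-major axis a = 6378 + 1230 = 7608 km. Period T = 2π√(a³/μ) = 2π√(7608³/398600) = 6604.2 s = 110.07 min.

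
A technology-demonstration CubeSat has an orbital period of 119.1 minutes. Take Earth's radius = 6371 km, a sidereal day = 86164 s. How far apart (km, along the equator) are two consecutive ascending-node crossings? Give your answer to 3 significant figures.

3320 km

T = 119.1 min = 7146.0 s.
During one orbit Earth rotates (7146.0 / 86164) × 360° = 29.86°.
At the equator that is 29.86° × (2π·6371/360) km/° = 29.86 × 111.2 = 3320 km.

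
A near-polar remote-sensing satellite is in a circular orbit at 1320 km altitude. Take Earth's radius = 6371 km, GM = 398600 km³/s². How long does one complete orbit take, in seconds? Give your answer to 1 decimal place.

Semi-major axis a = 6371 + 1320 = 7691 km. Period T = 2π√(a³/μ) = 2π√(7691³/398600) = 6712.5 s = 111.88 min.

6712.5 seconds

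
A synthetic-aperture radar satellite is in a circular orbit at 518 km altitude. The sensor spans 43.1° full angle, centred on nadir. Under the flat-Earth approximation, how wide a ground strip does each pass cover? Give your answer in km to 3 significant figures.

409 km

Half-angle = 43.1°/2 = 21.55°.
Swath width ≈ 2h·tan(θ/2) = 2 × 518 × tan(21.55°) = 409.1 km.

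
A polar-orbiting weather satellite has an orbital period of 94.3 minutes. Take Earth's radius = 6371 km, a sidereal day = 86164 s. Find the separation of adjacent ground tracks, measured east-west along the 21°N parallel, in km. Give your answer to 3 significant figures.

2450 km

T = 94.3 min = 5658.0 s.
Node shift per orbit = (5658.0/86164) × 360° = 23.64°.
Equatorial spacing = 23.64 × 111.2 km/° = 2629 km.
At 21° latitude, spacing = 2629 × cos(21°) = 2454 km.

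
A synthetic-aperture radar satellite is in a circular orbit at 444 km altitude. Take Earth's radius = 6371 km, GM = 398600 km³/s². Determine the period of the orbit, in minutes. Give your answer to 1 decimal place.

Semi-major axis a = 6371 + 444 = 6815 km. Period T = 2π√(a³/μ) = 2π√(6815³/398600) = 5599.0 s = 93.32 min.

93.3 min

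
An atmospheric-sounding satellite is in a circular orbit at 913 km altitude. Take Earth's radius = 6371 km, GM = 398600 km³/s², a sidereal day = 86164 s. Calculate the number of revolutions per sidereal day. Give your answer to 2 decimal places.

Semi-major axis a = 6371 + 913 = 7284 km. Period T = 2π√(a³/μ) = 2π√(7284³/398600) = 6186.8 s = 103.11 min.
Orbits per sidereal day = 86164 / 6186.8 = 13.927.

13.93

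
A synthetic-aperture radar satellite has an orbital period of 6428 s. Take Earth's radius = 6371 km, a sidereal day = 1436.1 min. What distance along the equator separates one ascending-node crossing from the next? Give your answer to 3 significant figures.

2990 km

During one orbit Earth rotates (6428.0 / 86166) × 360° = 26.86°.
At the equator that is 26.86° × (2π·6371/360) km/° = 26.86 × 111.2 = 2986 km.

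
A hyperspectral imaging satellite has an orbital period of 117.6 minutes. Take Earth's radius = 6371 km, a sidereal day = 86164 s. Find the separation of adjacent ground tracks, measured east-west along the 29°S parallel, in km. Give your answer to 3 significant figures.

T = 117.6 min = 7056.0 s.
Node shift per orbit = (7056.0/86164) × 360° = 29.48°.
Equatorial spacing = 29.48 × 111.2 km/° = 3278 km.
At 29° latitude, spacing = 3278 × cos(29°) = 2867 km.

2870 km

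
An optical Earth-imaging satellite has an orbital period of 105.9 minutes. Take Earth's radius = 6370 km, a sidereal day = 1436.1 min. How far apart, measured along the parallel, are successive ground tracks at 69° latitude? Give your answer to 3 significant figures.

T = 105.9 min = 6354.0 s.
Node shift per orbit = (6354.0/86166) × 360° = 26.55°.
Equatorial spacing = 26.55 × 111.2 km/° = 2951 km.
At 69° latitude, spacing = 2951 × cos(69°) = 1058 km.

1060 km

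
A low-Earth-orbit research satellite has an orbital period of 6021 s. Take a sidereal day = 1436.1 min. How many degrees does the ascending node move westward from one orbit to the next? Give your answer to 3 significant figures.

During one orbit Earth rotates (6021.0 / 86166) × 360° = 25.16°.

25.2°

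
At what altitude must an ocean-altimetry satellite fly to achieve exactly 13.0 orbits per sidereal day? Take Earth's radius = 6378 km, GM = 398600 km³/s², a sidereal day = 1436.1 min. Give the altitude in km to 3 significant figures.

Required period T = 86166 / 13.0 = 6628.2 s.
From T = 2π√(a³/μ): a = (μ T²/4π²)^(1/3) = (398600 × 6628.2² / 4π²)^(1/3) = 7626 km.
Altitude h = a − R = 7626 − 6378 = 1248 km.

1250 km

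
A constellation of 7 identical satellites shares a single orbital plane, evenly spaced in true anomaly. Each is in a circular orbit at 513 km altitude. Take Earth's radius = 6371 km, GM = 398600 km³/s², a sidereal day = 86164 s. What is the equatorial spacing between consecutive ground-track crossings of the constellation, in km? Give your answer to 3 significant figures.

Semi-major axis a = 6371 + 513 = 6884 km. Period T = 2π√(a³/μ) = 2π√(6884³/398600) = 5684.2 s = 94.74 min.
Single-satellite node shift = (5684.2/86164) × 360° = 23.75°.
With 7 satellites evenly phased, successive equator crossings are 23.75/7 = 3.393° apart.
That is 3.393 × 111.2 = 377 km at the equator.

377 km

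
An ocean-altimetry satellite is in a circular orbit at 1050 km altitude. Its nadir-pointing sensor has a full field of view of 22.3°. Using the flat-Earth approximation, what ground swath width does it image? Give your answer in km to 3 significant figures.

414 km

Half-angle = 22.3°/2 = 11.15°.
Swath width ≈ 2h·tan(θ/2) = 2 × 1050 × tan(11.15°) = 413.9 km.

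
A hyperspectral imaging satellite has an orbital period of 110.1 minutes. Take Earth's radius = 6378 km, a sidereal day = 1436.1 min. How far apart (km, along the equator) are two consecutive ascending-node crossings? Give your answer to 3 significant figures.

T = 110.1 min = 6606.0 s.
During one orbit Earth rotates (6606.0 / 86166) × 360° = 27.60°.
At the equator that is 27.60° × (2π·6378/360) km/° = 27.60 × 111.3 = 3072 km.

3070 km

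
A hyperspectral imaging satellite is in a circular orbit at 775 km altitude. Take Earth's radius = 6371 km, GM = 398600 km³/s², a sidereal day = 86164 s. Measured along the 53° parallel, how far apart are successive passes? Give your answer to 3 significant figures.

Semi-major axis a = 6371 + 775 = 7146 km. Period T = 2π√(a³/μ) = 2π√(7146³/398600) = 6011.8 s = 100.20 min.
Node shift per orbit = (6011.8/86164) × 360° = 25.12°.
Equatorial spacing = 25.12 × 111.2 km/° = 2793 km.
At 53° latitude, spacing = 2793 × cos(53°) = 1681 km.

1680 km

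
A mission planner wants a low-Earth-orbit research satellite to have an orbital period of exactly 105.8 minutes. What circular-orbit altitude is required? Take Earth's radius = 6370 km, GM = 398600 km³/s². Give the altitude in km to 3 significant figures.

T = 105.8 min = 6348.0 s.
From T = 2π√(a³/μ): a = (μ T²/4π²)^(1/3) = (398600 × 6348.0² / 4π²)^(1/3) = 7410 km.
Altitude h = a − R = 7410 − 6370 = 1040 km.

1040 km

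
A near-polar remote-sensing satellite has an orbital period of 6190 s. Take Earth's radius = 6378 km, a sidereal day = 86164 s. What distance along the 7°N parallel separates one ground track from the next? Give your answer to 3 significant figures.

2860 km

Node shift per orbit = (6190.0/86164) × 360° = 25.86°.
Equatorial spacing = 25.86 × 111.3 km/° = 2879 km.
At 7° latitude, spacing = 2879 × cos(7°) = 2857 km.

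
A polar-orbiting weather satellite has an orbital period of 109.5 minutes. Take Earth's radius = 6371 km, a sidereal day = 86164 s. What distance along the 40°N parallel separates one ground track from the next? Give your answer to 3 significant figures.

T = 109.5 min = 6570.0 s.
Node shift per orbit = (6570.0/86164) × 360° = 27.45°.
Equatorial spacing = 27.45 × 111.2 km/° = 3052 km.
At 40° latitude, spacing = 3052 × cos(40°) = 2338 km.

2340 km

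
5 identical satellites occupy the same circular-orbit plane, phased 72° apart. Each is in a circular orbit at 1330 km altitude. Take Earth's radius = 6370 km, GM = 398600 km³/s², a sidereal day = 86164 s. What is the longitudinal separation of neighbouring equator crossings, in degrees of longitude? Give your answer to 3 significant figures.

Semi-major axis a = 6370 + 1330 = 7700 km. Period T = 2π√(a³/μ) = 2π√(7700³/398600) = 6724.3 s = 112.07 min.
Single-satellite node shift = (6724.3/86164) × 360° = 28.09°.
With 5 satellites evenly phased, successive equator crossings are 28.09/5 = 5.619° apart.

5.62°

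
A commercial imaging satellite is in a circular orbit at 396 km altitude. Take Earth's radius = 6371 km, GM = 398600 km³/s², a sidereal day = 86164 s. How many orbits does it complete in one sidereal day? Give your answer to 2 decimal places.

15.55

Semi-major axis a = 6371 + 396 = 6767 km. Period T = 2π√(a³/μ) = 2π√(6767³/398600) = 5539.9 s = 92.33 min.
Orbits per sidereal day = 86164 / 5539.9 = 15.553.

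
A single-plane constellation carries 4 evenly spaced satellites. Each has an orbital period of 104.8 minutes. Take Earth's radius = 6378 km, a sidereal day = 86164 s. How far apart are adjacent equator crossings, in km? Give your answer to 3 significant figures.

731 km

T = 104.8 min = 6288.0 s.
Single-satellite node shift = (6288.0/86164) × 360° = 26.27°.
With 4 satellites evenly phased, successive equator crossings are 26.27/4 = 6.568° apart.
That is 6.568 × 111.3 = 731 km at the equator.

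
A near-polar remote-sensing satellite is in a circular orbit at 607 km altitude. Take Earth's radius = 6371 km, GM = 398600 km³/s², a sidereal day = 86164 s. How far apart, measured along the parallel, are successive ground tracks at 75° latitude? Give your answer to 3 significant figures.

698 km

Semi-major axis a = 6371 + 607 = 6978 km. Period T = 2π√(a³/μ) = 2π√(6978³/398600) = 5801.1 s = 96.68 min.
Node shift per orbit = (5801.1/86164) × 360° = 24.24°.
Equatorial spacing = 24.24 × 111.2 km/° = 2695 km.
At 75° latitude, spacing = 2695 × cos(75°) = 698 km.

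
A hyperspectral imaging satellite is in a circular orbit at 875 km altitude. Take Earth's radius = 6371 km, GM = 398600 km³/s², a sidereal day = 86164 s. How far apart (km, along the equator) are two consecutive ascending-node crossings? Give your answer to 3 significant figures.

2850 km

Semi-major axis a = 6371 + 875 = 7246 km. Period T = 2π√(a³/μ) = 2π√(7246³/398600) = 6138.4 s = 102.31 min.
During one orbit Earth rotates (6138.4 / 86164) × 360° = 25.65°.
At the equator that is 25.65° × (2π·6371/360) km/° = 25.65 × 111.2 = 2852 km.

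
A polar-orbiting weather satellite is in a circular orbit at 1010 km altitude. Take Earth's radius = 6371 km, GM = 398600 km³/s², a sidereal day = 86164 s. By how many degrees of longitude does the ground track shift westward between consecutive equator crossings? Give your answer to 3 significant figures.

Semi-major axis a = 6371 + 1010 = 7381 km. Period T = 2π√(a³/μ) = 2π√(7381³/398600) = 6310.8 s = 105.18 min.
During one orbit Earth rotates (6310.8 / 86164) × 360° = 26.37°.

26.4°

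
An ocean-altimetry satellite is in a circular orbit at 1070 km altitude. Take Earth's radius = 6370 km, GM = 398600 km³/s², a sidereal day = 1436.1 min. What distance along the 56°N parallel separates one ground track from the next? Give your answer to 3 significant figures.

1660 km

Semi-major axis a = 6370 + 1070 = 7440 km. Period T = 2π√(a³/μ) = 2π√(7440³/398600) = 6386.6 s = 106.44 min.
Node shift per orbit = (6386.6/86166) × 360° = 26.68°.
Equatorial spacing = 26.68 × 111.2 km/° = 2967 km.
At 56° latitude, spacing = 2967 × cos(56°) = 1659 km.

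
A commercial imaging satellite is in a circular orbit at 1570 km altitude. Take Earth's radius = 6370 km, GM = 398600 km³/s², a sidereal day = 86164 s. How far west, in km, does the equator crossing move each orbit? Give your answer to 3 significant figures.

Semi-major axis a = 6370 + 1570 = 7940 km. Period T = 2π√(a³/μ) = 2π√(7940³/398600) = 7041.1 s = 117.35 min.
During one orbit Earth rotates (7041.1 / 86164) × 360° = 29.42°.
At the equator that is 29.42° × (2π·6370/360) km/° = 29.42 × 111.2 = 3271 km.

3270 km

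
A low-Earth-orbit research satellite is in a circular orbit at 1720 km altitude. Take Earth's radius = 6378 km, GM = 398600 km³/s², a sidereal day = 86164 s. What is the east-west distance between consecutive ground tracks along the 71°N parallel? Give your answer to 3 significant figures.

1100 km

Semi-major axis a = 6378 + 1720 = 8098 km. Period T = 2π√(a³/μ) = 2π√(8098³/398600) = 7252.3 s = 120.87 min.
Node shift per orbit = (7252.3/86164) × 360° = 30.30°.
Equatorial spacing = 30.30 × 111.3 km/° = 3373 km.
At 71° latitude, spacing = 3373 × cos(71°) = 1098 km.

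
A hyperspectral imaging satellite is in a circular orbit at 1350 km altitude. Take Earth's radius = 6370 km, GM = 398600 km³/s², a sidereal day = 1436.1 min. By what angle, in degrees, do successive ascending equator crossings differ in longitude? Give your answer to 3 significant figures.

Semi-major axis a = 6370 + 1350 = 7720 km. Period T = 2π√(a³/μ) = 2π√(7720³/398600) = 6750.5 s = 112.51 min.
During one orbit Earth rotates (6750.5 / 86166) × 360° = 28.20°.

28.2°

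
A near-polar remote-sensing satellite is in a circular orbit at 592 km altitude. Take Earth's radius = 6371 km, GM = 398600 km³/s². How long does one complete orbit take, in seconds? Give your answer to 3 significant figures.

5780 seconds

Semi-major axis a = 6371 + 592 = 6963 km. Period T = 2π√(a³/μ) = 2π√(6963³/398600) = 5782.4 s = 96.37 min.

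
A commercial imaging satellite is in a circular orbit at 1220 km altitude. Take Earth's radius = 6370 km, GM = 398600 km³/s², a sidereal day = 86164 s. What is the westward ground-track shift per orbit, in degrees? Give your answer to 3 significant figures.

Semi-major axis a = 6370 + 1220 = 7590 km. Period T = 2π√(a³/μ) = 2π√(7590³/398600) = 6580.7 s = 109.68 min.
During one orbit Earth rotates (6580.7 / 86164) × 360° = 27.49°.

27.5°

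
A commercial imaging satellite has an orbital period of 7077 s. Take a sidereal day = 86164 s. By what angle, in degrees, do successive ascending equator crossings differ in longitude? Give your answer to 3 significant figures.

During one orbit Earth rotates (7077.0 / 86164) × 360° = 29.57°.

29.6°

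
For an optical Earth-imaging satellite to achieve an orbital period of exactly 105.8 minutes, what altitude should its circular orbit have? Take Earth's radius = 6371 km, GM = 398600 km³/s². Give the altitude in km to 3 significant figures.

T = 105.8 min = 6348.0 s.
From T = 2π√(a³/μ): a = (μ T²/4π²)^(1/3) = (398600 × 6348.0² / 4π²)^(1/3) = 7410 km.
Altitude h = a − R = 7410 − 6371 = 1039 km.

1040 km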